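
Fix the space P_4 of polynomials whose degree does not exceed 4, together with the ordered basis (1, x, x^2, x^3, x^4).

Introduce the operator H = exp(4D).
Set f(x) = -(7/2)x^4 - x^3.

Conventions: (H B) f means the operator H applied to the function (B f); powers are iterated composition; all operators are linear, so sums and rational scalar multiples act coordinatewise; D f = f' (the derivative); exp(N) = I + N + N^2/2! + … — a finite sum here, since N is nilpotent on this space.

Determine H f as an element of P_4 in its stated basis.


order-1 term: -56x^3 - 12x^2
order-2 term: -336x^2 - 48x
order-3 term: -896x - 64
order-4 term: -896
the series for exp(4D) f terminates at order 4
exp(4D) f = -(7/2)x^4 - 57x^3 - 348x^2 - 944x - 960

g(x) = -(7/2)x^4 - 57x^3 - 348x^2 - 944x - 960


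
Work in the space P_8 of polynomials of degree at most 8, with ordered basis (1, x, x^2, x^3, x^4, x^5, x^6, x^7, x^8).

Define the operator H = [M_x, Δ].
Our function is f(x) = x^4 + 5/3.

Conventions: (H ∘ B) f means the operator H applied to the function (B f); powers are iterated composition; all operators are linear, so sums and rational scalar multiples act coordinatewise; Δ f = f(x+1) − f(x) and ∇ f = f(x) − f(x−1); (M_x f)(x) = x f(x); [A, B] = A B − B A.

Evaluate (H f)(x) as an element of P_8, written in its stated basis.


Δ f = 4x^3 + 6x^2 + 4x + 1
M_x Δ f = 4x^4 + 6x^3 + 4x^2 + x
M_x f = x^5 + (5/3)x
Δ M_x f = 5x^4 + 10x^3 + 10x^2 + 5x + 8/3
[M_x, Δ] f = -x^4 - 4x^3 - 6x^2 - 4x - 8/3

g(x) = -x^4 - 4x^3 - 6x^2 - 4x - 8/3


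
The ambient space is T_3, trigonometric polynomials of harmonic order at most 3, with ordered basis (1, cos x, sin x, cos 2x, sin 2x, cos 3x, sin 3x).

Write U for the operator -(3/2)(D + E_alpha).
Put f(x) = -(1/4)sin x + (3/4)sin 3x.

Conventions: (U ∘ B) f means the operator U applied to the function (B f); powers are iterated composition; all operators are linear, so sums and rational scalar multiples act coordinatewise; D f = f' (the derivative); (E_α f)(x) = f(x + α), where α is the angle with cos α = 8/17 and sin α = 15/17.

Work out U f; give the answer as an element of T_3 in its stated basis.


the result is g(x) = (12/17)cos x + (3/17)sin x - (32049/9826)cos 3x + (5499/4913)sin 3x

D f = -(1/4)cos x + (9/4)cos 3x
E_alpha f = -(15/68)cos x - (2/17)sin x - (1485/19652)cos 3x - (3666/4913)sin 3x
(D + E_alpha) f = -(8/17)cos x - (2/17)sin x + (10683/4913)cos 3x - (3666/4913)sin 3x
(-(3/2)(D + E_alpha)) f = (12/17)cos x + (3/17)sin x - (32049/9826)cos 3x + (5499/4913)sin 3x


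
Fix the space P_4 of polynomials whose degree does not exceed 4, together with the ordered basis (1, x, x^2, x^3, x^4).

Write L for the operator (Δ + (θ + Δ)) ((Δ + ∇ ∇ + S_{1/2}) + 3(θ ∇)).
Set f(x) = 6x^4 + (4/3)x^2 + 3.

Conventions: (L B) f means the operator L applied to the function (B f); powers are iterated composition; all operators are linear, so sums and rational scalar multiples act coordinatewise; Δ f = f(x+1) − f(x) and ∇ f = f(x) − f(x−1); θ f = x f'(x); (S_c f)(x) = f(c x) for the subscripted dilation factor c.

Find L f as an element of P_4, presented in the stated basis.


Δ f = 24x^3 + 36x^2 + (80/3)x + 22/3
∇ f = 24x^3 - 36x^2 + (80/3)x - 22/3
∇ ∇ f = 72x^2 - 144x + 260/3
S_{1/2} f = (3/8)x^4 + (1/3)x^2 + 3
(Δ + ∇ ∇ + S_{1/2}) f = (3/8)x^4 + 24x^3 + (325/3)x^2 - (352/3)x + 97
∇ f = 24x^3 - 36x^2 + (80/3)x - 22/3
θ ∇ f = 72x^3 - 72x^2 + (80/3)x
(3(θ ∇)) f = 216x^3 - 216x^2 + 80x
((Δ + ∇ ∇ + S_{1/2}) + 3(θ ∇)) f = (3/8)x^4 + 240x^3 - (323/3)x^2 - (112/3)x + 97
Δ ((Δ + ∇ ∇ + S_{1/2}) + 3(θ ∇)) f = (3/2)x^3 + (2889/4)x^2 + (3037/6)x + 763/8
θ ((Δ + ∇ ∇ + S_{1/2}) + 3(θ ∇)) f = (3/2)x^4 + 720x^3 - (646/3)x^2 - (112/3)x
Δ ((Δ + ∇ ∇ + S_{1/2}) + 3(θ ∇)) f = (3/2)x^3 + (2889/4)x^2 + (3037/6)x + 763/8
(θ + Δ) ((Δ + ∇ ∇ + S_{1/2}) + 3(θ ∇)) f = (3/2)x^4 + (1443/2)x^3 + (6083/12)x^2 + (2813/6)x + 763/8
(Δ + (θ + Δ)) ((Δ + ∇ ∇ + S_{1/2}) + 3(θ ∇)) f = (3/2)x^4 + 723x^3 + (7375/6)x^2 + 975x + 763/4

g(x) = (3/2)x^4 + 723x^3 + (7375/6)x^2 + 975x + 763/4


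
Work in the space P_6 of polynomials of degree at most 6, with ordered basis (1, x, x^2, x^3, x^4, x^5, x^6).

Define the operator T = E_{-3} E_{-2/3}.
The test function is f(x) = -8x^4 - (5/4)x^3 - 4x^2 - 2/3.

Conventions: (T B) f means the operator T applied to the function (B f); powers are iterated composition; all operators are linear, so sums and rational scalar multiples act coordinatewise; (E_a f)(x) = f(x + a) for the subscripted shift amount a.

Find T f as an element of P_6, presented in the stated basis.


E_{-2/3} f = -8x^4 + (241/12)x^3 - (137/6)x^2 + (355/27)x - 296/81
E_{-3} E_{-2/3} f = -8x^4 + (1393/12)x^3 - (7627/12)x^2 + (168091/108)x - 466187/324

the image equals g(x) = -8x^4 + (1393/12)x^3 - (7627/12)x^2 + (168091/108)x - 466187/324


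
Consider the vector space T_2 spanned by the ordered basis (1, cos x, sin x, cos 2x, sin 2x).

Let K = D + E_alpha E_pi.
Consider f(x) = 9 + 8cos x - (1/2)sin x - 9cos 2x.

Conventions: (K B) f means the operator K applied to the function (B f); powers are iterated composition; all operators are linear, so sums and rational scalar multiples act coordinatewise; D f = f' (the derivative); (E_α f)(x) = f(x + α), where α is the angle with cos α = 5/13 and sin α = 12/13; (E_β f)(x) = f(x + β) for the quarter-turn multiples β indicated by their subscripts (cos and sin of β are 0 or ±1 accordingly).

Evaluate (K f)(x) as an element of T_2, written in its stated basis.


g(x) = 9 - (81/26)cos x - (11/26)sin x + (1071/169)cos 2x + (4122/169)sin 2x

D f = -(1/2)cos x - 8sin x + 18sin 2x
E_pi f = 9 - 8cos x + (1/2)sin x - 9cos 2x
E_alpha E_pi f = 9 - (34/13)cos x + (197/26)sin x + (1071/169)cos 2x + (1080/169)sin 2x
(D + E_alpha E_pi) f = 9 - (81/26)cos x - (11/26)sin x + (1071/169)cos 2x + (4122/169)sin 2x


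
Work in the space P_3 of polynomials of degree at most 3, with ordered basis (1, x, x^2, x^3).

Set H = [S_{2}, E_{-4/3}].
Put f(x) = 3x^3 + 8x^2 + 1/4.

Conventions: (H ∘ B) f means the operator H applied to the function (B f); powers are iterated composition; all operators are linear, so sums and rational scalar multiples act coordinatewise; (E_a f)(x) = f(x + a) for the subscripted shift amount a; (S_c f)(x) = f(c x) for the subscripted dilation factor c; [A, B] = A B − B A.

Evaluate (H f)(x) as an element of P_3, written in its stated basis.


E_{-4/3} f = 3x^3 - 4x^2 - (16/3)x + 265/36
S_{2} E_{-4/3} f = 24x^3 - 16x^2 - (32/3)x + 265/36
S_{2} f = 24x^3 + 32x^2 + 1/4
E_{-4/3} S_{2} f = 24x^3 - 64x^2 + (128/3)x + 1/4
[S_{2}, E_{-4/3}] f = 48x^2 - (160/3)x + 64/9

the result is g(x) = 48x^2 - (160/3)x + 64/9


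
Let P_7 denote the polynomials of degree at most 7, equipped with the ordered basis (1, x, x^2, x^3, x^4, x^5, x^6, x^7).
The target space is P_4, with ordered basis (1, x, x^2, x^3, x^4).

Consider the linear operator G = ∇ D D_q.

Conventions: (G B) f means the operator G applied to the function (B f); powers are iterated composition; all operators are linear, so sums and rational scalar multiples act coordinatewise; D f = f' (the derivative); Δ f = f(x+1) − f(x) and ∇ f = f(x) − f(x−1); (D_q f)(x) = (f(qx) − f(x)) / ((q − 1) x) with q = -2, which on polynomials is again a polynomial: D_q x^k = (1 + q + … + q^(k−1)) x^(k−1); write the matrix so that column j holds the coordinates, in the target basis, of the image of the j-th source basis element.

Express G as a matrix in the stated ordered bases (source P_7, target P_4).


the matrix is [[0, 0, 0, 6, 15, 44, 105, 258]; [0, 0, 0, 0, -30, -132, -420, -1290]; [0, 0, 0, 0, 0, 132, 630, 2580]; [0, 0, 0, 0, 0, 0, -420, -2580]; [0, 0, 0, 0, 0, 0, 0, 1290]] (rows listed top to bottom)

image of 1: 0
image of x: 0
image of x^2: 0
image of x^3: 6
image of x^4: -30x + 15
image of x^5: 132x^2 - 132x + 44
image of x^6: -420x^3 + 630x^2 - 420x + 105
image of x^7: 1290x^4 - 2580x^3 + 2580x^2 - 1290x + 258
each image's coordinates form column j of the matrix


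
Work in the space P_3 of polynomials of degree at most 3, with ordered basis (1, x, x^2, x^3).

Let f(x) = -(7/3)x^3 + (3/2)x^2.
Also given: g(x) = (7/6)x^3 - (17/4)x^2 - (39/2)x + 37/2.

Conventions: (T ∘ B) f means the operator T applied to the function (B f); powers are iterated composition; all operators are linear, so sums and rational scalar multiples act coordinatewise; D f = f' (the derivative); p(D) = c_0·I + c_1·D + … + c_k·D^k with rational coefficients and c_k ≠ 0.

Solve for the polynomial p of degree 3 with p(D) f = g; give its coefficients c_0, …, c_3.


p(D) = -(1/2)·I + (1/2)·D + (3/2)·D^2 − D^3, i.e. c_0 = -1/2, c_1 = 1/2, c_2 = 3/2, c_3 = -1

D^0 f = -(7/3)x^3 + (3/2)x^2
D^1 f = -7x^2 + 3x
D^2 f = -14x + 3
D^3 f = -14
matching coefficients of g against c_0 f + c_1 Df + … from the top degree down determines the c_i
solution: c_0 = -1/2, c_1 = 1/2, c_2 = 3/2, c_3 = -1


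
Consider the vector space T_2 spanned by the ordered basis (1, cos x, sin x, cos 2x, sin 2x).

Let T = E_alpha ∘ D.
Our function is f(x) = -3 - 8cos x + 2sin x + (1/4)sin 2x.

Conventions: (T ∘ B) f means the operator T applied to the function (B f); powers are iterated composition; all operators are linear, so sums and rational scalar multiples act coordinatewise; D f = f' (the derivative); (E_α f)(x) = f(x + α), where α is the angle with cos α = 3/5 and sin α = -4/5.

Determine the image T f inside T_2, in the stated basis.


the result is g(x) = -(26/5)cos x + (32/5)sin x - (7/50)cos 2x + (12/25)sin 2x

D f = 2cos x + 8sin x + (1/2)cos 2x
E_alpha D f = -(26/5)cos x + (32/5)sin x - (7/50)cos 2x + (12/25)sin 2x


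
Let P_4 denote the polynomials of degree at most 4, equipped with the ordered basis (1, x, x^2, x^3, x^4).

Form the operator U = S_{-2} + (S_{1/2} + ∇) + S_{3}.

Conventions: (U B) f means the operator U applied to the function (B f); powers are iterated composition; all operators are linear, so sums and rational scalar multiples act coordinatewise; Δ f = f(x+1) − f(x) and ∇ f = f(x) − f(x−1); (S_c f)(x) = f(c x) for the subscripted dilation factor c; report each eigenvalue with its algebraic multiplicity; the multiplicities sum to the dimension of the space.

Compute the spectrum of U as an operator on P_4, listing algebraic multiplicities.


λ = 3/2 (multiplicity 1), λ = 3 (multiplicity 1), λ = 53/4 (multiplicity 1), λ = 153/8 (multiplicity 1), λ = 1553/16 (multiplicity 1)

image of 1: 3
image of x: (3/2)x + 1
image of x^2: (53/4)x^2 + 2x - 1
image of x^3: (153/8)x^3 + 3x^2 - 3x + 1
image of x^4: (1553/16)x^4 + 4x^3 - 6x^2 + 4x - 1
the matrix is upper triangular; its diagonal is (3, 3/2, 53/4, 153/8, 1553/16)
for a triangular matrix the eigenvalues are the diagonal entries, with algebraic multiplicity their repetition count


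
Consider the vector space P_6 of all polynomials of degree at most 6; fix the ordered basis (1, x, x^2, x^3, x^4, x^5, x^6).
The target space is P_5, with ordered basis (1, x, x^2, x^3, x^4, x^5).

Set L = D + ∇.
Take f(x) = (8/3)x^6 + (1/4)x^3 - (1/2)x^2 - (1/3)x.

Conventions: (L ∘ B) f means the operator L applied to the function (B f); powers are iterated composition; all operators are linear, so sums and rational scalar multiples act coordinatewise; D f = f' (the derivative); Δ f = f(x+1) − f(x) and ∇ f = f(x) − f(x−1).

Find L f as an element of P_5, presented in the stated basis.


the result is g(x) = 32x^5 - 40x^4 + (160/3)x^3 - (77/2)x^2 + (53/4)x - 31/12

D f = 16x^5 + (3/4)x^2 - x - 1/3
∇ f = 16x^5 - 40x^4 + (160/3)x^3 - (157/4)x^2 + (57/4)x - 9/4
(D + ∇) f = 32x^5 - 40x^4 + (160/3)x^3 - (77/2)x^2 + (53/4)x - 31/12


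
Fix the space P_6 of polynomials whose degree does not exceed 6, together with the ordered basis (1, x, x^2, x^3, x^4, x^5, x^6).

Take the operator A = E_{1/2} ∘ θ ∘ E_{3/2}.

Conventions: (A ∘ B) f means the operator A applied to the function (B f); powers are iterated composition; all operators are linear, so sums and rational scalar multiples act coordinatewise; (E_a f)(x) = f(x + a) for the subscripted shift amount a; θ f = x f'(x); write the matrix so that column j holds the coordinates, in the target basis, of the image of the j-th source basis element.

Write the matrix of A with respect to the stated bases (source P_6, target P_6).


the matrix is [[0, 1/2, 2, 6, 16, 40, 96]; [0, 1, 5, 18, 56, 160, 432]; [0, 0, 2, 27/2, 60, 220, 720]; [0, 0, 0, 3, 26, 140, 600]; [0, 0, 0, 0, 4, 85/2, 270]; [0, 0, 0, 0, 0, 5, 63]; [0, 0, 0, 0, 0, 0, 6]] (rows listed top to bottom)

image of 1: 0
image of x: x + 1/2
image of x^2: 2x^2 + 5x + 2
image of x^3: 3x^3 + (27/2)x^2 + 18x + 6
image of x^4: 4x^4 + 26x^3 + 60x^2 + 56x + 16
image of x^5: 5x^5 + (85/2)x^4 + 140x^3 + 220x^2 + 160x + 40
image of x^6: 6x^6 + 63x^5 + 270x^4 + 600x^3 + 720x^2 + 432x + 96
each image's coordinates form column j of the matrix


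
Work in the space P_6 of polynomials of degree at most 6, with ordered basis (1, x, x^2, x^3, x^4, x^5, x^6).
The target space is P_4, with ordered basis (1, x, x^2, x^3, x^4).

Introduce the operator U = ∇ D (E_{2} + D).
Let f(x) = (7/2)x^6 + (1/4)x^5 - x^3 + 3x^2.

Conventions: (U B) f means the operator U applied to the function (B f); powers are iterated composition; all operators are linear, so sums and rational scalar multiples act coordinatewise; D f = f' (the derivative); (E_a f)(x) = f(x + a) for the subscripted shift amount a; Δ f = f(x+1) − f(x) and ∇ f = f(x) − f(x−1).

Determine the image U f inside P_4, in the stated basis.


the image equals g(x) = 105x^4 + 1055x^3 + (1755/2)x^2 + 2009x + 2243/4

E_{2} f = (7/2)x^6 + (169/4)x^5 + (425/2)x^4 + 569x^3 + 857x^2 + 692x + 236
D f = 21x^5 + (5/4)x^4 - 3x^2 + 6x
(E_{2} + D) f = (7/2)x^6 + (253/4)x^5 + (855/4)x^4 + 569x^3 + 854x^2 + 698x + 236
D (E_{2} + D) f = 21x^5 + (1265/4)x^4 + 855x^3 + 1707x^2 + 1708x + 698
∇ D (E_{2} + D) f = 105x^4 + 1055x^3 + (1755/2)x^2 + 2009x + 2243/4


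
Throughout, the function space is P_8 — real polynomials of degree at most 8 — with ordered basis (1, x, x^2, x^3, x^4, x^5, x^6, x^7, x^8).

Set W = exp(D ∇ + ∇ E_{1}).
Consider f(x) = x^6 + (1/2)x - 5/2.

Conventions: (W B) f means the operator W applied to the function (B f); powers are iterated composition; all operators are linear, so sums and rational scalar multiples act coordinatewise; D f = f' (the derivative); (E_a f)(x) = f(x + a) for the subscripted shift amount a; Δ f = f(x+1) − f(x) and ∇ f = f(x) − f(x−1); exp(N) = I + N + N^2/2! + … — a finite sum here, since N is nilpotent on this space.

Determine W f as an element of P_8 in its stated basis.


the result is g(x) = x^6 + 6x^5 + 60x^4 + 160x^3 + 645x^2 + (1285/2)x + 777

order-1 term: 6x^5 + 45x^4 - 40x^3 + 75x^2 - 24x + 15/2
order-2 term: 15x^4 + 180x^3 + 285x^2 - 210x + 241
order-3 term: 20x^3 + 270x^2 + 690x + 120
order-4 term: 15x^2 + 180x + 365
order-5 term: 6x + 45
order-6 term: 1
the series for exp(D ∇ + ∇ E_{1}) f terminates at order 6
exp(D ∇ + ∇ E_{1}) f = x^6 + 6x^5 + 60x^4 + 160x^3 + 645x^2 + (1285/2)x + 777


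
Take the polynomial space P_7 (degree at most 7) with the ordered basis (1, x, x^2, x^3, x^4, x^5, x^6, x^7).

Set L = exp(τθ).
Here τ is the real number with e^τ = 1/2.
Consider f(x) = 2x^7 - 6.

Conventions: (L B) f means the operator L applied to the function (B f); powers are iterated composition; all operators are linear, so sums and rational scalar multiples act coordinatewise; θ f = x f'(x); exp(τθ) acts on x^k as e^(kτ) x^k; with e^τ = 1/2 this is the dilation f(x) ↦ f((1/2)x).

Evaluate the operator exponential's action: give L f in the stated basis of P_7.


exp(τθ) x^k = e^(kτ) x^k; with e^τ = 1/2 this sends x^k to (1/2)^k x^k
x^7 ↦ 1/128 x^7
applying this coordinatewise to f: exp(τθ) f = (1/64)x^7 - 6

the image equals g(x) = (1/64)x^7 - 6


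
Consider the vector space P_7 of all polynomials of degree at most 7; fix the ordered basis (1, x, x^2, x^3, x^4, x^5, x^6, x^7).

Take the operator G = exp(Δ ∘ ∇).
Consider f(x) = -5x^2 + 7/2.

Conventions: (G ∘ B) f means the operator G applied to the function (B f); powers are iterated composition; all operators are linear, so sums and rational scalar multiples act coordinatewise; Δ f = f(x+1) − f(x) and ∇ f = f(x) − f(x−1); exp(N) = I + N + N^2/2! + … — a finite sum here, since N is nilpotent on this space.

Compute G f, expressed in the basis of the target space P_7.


g(x) = -5x^2 - 13/2

order-1 term: -10
the series for exp(Δ ∘ ∇) f terminates at order 1
exp(Δ ∘ ∇) f = -5x^2 - 13/2


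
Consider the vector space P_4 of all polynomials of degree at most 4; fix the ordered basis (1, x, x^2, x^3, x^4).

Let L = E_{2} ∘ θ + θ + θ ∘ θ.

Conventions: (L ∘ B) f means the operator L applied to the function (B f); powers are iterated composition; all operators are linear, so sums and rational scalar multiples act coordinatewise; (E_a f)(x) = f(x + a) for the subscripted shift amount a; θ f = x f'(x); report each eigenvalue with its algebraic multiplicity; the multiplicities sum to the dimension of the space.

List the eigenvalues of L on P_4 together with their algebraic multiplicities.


λ = 0 (multiplicity 1), λ = 3 (multiplicity 1), λ = 8 (multiplicity 1), λ = 15 (multiplicity 1), λ = 24 (multiplicity 1)

image of 1: 0
image of x: 3x + 2
image of x^2: 8x^2 + 8x + 8
image of x^3: 15x^3 + 18x^2 + 36x + 24
image of x^4: 24x^4 + 32x^3 + 96x^2 + 128x + 64
the matrix is upper triangular; its diagonal is (0, 3, 8, 15, 24)
for a triangular matrix the eigenvalues are the diagonal entries, with algebraic multiplicity their repetition count


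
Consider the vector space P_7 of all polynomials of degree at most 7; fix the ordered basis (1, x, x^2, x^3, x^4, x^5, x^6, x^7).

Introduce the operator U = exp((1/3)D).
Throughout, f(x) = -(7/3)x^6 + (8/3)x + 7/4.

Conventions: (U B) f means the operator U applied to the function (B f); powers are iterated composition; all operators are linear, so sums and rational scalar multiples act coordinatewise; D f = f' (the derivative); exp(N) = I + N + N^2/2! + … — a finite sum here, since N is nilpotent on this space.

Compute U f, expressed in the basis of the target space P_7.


order-1 term: -(14/3)x^5 + 8/9
order-2 term: -(35/9)x^4
order-3 term: -(140/81)x^3
order-4 term: -(35/81)x^2
order-5 term: -(14/243)x
order-6 term: -7/2187
the series for exp((1/3)D) f terminates at order 6
exp((1/3)D) f = -(7/3)x^6 - (14/3)x^5 - (35/9)x^4 - (140/81)x^3 - (35/81)x^2 + (634/243)x + 23057/8748

g(x) = -(7/3)x^6 - (14/3)x^5 - (35/9)x^4 - (140/81)x^3 - (35/81)x^2 + (634/243)x + 23057/8748


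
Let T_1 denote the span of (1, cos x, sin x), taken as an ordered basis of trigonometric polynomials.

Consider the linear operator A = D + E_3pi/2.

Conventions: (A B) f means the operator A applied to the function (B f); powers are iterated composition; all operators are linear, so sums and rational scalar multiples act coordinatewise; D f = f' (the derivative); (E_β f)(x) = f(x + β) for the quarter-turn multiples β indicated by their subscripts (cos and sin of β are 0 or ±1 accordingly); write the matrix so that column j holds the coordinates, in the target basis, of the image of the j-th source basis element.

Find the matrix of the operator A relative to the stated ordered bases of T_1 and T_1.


image of 1: 1
image of cos x: 0
image of sin x: 0
each image's coordinates form column j of the matrix

the matrix is [[1, 0, 0]; [0, 0, 0]; [0, 0, 0]] (rows listed top to bottom)


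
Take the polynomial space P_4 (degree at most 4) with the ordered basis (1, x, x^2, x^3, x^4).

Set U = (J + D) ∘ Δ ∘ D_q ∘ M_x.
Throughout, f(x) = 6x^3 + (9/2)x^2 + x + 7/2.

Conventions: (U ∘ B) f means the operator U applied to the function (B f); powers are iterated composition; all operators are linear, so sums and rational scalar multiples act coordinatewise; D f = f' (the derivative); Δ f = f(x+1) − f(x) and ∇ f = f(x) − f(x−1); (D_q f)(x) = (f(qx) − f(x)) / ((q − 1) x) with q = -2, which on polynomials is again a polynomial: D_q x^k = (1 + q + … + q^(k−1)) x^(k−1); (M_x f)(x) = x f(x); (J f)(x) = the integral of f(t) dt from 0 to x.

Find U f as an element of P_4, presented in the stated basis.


M_x f = 6x^4 + (9/2)x^3 + x^2 + (7/2)x
D_q M_x f = -30x^3 + (27/2)x^2 - x + 7/2
Δ D_q M_x f = -90x^2 - 63x - 35/2
J (Δ ∘ D_q ∘ M_x) f = -30x^3 - (63/2)x^2 - (35/2)x
D (Δ ∘ D_q ∘ M_x) f = -180x - 63
(J + D) (Δ ∘ D_q ∘ M_x) f = -30x^3 - (63/2)x^2 - (395/2)x - 63

the image equals g(x) = -30x^3 - (63/2)x^2 - (395/2)x - 63


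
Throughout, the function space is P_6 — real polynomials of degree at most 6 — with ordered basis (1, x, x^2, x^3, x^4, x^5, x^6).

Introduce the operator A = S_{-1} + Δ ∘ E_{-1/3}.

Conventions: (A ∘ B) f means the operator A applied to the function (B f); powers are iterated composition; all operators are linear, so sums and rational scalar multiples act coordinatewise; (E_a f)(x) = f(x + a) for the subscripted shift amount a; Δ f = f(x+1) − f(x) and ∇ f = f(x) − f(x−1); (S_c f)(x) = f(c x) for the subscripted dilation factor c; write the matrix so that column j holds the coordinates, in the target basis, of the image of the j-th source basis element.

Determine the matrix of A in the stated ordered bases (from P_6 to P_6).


image of 1: 1
image of x: -x + 1
image of x^2: x^2 + 2x + 1/3
image of x^3: -x^3 + 3x^2 + x + 1/3
image of x^4: x^4 + 4x^3 + 2x^2 + (4/3)x + 5/27
image of x^5: -x^5 + 5x^4 + (10/3)x^3 + (10/3)x^2 + (25/27)x + 11/81
image of x^6: x^6 + 6x^5 + 5x^4 + (20/3)x^3 + (25/9)x^2 + (22/27)x + 7/81
each image's coordinates form column j of the matrix

the matrix is [[1, 1, 1/3, 1/3, 5/27, 11/81, 7/81]; [0, -1, 2, 1, 4/3, 25/27, 22/27]; [0, 0, 1, 3, 2, 10/3, 25/9]; [0, 0, 0, -1, 4, 10/3, 20/3]; [0, 0, 0, 0, 1, 5, 5]; [0, 0, 0, 0, 0, -1, 6]; [0, 0, 0, 0, 0, 0, 1]] (rows listed top to bottom)


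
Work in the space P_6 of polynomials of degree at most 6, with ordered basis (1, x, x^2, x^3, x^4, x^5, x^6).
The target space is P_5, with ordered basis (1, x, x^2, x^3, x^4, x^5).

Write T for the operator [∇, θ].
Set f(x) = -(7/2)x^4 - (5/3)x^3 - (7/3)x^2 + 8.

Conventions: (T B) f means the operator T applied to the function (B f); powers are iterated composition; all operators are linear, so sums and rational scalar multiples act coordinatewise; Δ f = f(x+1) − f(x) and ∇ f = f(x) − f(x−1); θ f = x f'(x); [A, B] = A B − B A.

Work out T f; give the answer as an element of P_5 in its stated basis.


θ f = -14x^4 - 5x^3 - (14/3)x^2
∇ θ f = -56x^3 + 69x^2 - (151/3)x + 41/3
∇ f = -14x^3 + 16x^2 - (41/3)x + 25/6
θ ∇ f = -42x^3 + 32x^2 - (41/3)x
[∇, θ] f = -14x^3 + 37x^2 - (110/3)x + 41/3

the result is g(x) = -14x^3 + 37x^2 - (110/3)x + 41/3


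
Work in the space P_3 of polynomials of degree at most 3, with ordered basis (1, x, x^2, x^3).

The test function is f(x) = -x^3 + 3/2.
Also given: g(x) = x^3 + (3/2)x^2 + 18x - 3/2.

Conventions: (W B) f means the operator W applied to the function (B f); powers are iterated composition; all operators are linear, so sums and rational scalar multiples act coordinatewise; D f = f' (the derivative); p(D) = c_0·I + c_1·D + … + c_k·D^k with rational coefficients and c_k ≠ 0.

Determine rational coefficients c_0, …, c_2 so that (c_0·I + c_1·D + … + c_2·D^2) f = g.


c_0 = -1, c_1 = -1/2, c_2 = -3

D^0 f = -x^3 + 3/2
D^1 f = -3x^2
D^2 f = -6x
matching coefficients of g against c_0 f + c_1 Df + … from the top degree down determines the c_i
solution: c_0 = -1, c_1 = -1/2, c_2 = -3


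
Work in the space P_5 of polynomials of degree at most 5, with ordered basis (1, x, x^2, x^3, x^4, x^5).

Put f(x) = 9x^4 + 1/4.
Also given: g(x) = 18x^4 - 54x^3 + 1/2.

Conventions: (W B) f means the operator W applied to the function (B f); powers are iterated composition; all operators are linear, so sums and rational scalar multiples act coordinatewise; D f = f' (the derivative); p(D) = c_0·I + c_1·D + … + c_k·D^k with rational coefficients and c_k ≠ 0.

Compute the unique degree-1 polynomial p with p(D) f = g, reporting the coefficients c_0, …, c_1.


c_0 = 2, c_1 = -3/2

D^0 f = 9x^4 + 1/4
D^1 f = 36x^3
matching coefficients of g against c_0 f + c_1 Df + … from the top degree down determines the c_i
solution: c_0 = 2, c_1 = -3/2


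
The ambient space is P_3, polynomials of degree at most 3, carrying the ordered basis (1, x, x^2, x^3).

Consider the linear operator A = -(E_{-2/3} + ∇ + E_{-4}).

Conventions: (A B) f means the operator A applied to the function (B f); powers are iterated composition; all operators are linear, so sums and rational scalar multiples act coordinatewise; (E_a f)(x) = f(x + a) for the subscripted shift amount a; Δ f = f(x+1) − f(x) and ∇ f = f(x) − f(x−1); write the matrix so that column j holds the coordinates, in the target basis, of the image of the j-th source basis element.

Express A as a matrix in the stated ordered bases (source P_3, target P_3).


the matrix is [[-2, 11/3, -139/9, 1709/27]; [0, -2, 22/3, -139/3]; [0, 0, -2, 11]; [0, 0, 0, -2]] (rows listed top to bottom)

image of 1: -2
image of x: -2x + 11/3
image of x^2: -2x^2 + (22/3)x - 139/9
image of x^3: -2x^3 + 11x^2 - (139/3)x + 1709/27
each image's coordinates form column j of the matrix


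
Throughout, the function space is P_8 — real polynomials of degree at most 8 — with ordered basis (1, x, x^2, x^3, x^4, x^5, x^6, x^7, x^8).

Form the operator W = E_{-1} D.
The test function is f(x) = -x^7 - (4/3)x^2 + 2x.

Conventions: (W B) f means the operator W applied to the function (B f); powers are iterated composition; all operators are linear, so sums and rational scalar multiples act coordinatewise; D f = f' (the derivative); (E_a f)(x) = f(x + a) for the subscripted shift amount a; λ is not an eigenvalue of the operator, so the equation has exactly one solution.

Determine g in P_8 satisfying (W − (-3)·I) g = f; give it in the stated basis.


the image equals g(x) = -(1/3)x^7 + (7/9)x^6 - (56/9)x^5 + (805/27)x^4 - (9100/81)x^3 + (25969/81)x^2 - (148460/243)x + 424415/729

write g with unknown coordinates in the stated basis and equate coefficients in (W − (-3)·I) g = f
solving from the highest basis element down gives g = -(1/3)x^7 + (7/9)x^6 - (56/9)x^5 + (805/27)x^4 - (9100/81)x^3 + (25969/81)x^2 - (148460/243)x + 424415/729
check: W g = -(7/3)x^6 + (56/3)x^5 - (805/9)x^4 + (9100/27)x^3 - (26005/27)x^2 + (148622/81)x - 424415/243
so W g − (-3)·g = -x^7 - (4/3)x^2 + 2x = f ✓


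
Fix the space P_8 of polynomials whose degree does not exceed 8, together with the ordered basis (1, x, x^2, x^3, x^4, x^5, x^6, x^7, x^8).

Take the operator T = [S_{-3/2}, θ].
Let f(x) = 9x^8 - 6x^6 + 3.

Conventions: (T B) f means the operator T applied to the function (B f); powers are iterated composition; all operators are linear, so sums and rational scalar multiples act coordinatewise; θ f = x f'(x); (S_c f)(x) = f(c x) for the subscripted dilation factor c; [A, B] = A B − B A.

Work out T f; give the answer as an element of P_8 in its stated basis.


the result is g(x) = 0

θ f = 72x^8 - 36x^6
S_{-3/2} θ f = (59049/32)x^8 - (6561/16)x^6
S_{-3/2} f = (59049/256)x^8 - (2187/32)x^6 + 3
θ S_{-3/2} f = (59049/32)x^8 - (6561/16)x^6
[S_{-3/2}, θ] f = 0


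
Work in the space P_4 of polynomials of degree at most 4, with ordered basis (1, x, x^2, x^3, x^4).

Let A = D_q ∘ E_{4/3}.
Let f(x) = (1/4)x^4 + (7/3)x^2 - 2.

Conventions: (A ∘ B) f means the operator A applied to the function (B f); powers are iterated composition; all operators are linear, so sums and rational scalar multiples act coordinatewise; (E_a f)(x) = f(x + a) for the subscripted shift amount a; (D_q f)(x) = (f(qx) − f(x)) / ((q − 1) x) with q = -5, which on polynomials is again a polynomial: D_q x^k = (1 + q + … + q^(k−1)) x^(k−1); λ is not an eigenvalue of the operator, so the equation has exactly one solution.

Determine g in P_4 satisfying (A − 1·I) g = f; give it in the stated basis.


write g with unknown coordinates in the stated basis and equate coefficients in (A − 1·I) g = f
solving from the highest basis element down gives g = -(1/4)x^4 + 26x^3 + (1547/3)x^2 - 2468x - 25774/27
check: A g = 26x^3 + 518x^2 - 2468x - 25828/27
so A g − 1·g = (1/4)x^4 + (7/3)x^2 - 2 = f ✓

g(x) = -(1/4)x^4 + 26x^3 + (1547/3)x^2 - 2468x - 25774/27


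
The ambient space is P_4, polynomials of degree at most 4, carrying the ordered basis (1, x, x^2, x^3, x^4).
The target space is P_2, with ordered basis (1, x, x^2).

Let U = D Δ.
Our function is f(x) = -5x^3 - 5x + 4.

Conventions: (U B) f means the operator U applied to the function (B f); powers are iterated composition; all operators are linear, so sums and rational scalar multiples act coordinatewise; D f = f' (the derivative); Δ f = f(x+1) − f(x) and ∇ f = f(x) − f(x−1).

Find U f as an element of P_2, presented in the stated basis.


Δ f = -15x^2 - 15x - 10
D Δ f = -30x - 15

the image equals g(x) = -30x - 15


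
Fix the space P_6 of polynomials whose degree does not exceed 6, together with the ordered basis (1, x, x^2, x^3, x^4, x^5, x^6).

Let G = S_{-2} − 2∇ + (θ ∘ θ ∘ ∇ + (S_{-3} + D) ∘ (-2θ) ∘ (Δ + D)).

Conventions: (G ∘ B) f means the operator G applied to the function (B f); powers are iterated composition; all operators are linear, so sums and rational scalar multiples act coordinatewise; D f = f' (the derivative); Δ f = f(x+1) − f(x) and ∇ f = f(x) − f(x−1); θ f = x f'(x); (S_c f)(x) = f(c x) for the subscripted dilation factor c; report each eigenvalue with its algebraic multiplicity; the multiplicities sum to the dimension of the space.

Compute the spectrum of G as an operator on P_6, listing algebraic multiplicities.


image of 1: 1
image of x: -2x - 2
image of x^2: 4x^2 + 22x - 6
image of x^3: -8x^3 - 210x^2 - 27x - 8
image of x^4: 16x^4 + 1324x^3 - 372x^2 - 28x - 6
image of x^5: -32x^5 - 6410x^4 + 1230x^3 - 520x^2 - 45x - 12
image of x^6: 64x^6 + 29298x^5 - 10530x^4 + 2900x^3 - 930x^2 - 90x - 10
the matrix is upper triangular; its diagonal is (1, -2, 4, -8, 16, -32, 64)
for a triangular matrix the eigenvalues are the diagonal entries, with algebraic multiplicity their repetition count

λ = -32 (multiplicity 1), λ = -8 (multiplicity 1), λ = -2 (multiplicity 1), λ = 1 (multiplicity 1), λ = 4 (multiplicity 1), λ = 16 (multiplicity 1), λ = 64 (multiplicity 1)


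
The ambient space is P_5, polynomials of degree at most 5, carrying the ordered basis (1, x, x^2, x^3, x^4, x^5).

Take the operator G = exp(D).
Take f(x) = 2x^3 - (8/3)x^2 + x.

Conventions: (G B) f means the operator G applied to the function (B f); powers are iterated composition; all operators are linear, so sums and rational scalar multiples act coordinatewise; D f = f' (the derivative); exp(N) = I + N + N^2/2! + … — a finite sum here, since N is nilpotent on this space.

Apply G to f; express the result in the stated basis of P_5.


order-1 term: 6x^2 - (16/3)x + 1
order-2 term: 6x - 8/3
order-3 term: 2
the series for exp(D) f terminates at order 3
exp(D) f = 2x^3 + (10/3)x^2 + (5/3)x + 1/3

the result is g(x) = 2x^3 + (10/3)x^2 + (5/3)x + 1/3


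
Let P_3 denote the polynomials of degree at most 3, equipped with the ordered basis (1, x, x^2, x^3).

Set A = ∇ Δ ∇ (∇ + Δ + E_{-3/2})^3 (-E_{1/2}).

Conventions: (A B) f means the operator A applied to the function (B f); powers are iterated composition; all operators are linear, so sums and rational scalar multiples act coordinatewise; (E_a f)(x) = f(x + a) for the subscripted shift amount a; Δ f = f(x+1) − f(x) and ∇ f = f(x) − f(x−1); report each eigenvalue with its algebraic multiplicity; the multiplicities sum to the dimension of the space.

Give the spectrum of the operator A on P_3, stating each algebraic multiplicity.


λ = 0 (multiplicity 4)

image of 1: 0
image of x: 0
image of x^2: 0
image of x^3: -6
the matrix is upper triangular; its diagonal is (0, 0, 0, 0)
for a triangular matrix the eigenvalues are the diagonal entries, with algebraic multiplicity their repetition count


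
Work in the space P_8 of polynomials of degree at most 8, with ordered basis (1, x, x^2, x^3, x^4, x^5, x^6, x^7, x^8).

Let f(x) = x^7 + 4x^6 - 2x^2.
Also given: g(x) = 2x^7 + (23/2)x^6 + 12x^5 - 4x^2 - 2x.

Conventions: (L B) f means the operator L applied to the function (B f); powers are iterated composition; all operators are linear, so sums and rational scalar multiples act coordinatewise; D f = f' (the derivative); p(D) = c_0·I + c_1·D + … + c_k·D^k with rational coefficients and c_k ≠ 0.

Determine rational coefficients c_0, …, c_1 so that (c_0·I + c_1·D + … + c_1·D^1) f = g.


c_0 = 2, c_1 = 1/2

D^0 f = x^7 + 4x^6 - 2x^2
D^1 f = 7x^6 + 24x^5 - 4x
matching coefficients of g against c_0 f + c_1 Df + … from the top degree down determines the c_i
solution: c_0 = 2, c_1 = 1/2


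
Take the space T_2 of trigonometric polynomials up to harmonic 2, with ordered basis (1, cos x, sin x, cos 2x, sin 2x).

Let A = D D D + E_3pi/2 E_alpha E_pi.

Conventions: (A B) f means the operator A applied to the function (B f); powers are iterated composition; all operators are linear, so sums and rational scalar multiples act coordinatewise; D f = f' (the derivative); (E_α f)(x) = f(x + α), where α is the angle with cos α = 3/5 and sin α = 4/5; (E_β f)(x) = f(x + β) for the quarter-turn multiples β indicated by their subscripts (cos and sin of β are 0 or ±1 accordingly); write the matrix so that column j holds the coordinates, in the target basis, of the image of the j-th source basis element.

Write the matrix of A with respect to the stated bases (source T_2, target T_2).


image of 1: 1
image of cos x: -(4/5)cos x + (2/5)sin x
image of sin x: -(2/5)cos x - (4/5)sin x
image of cos 2x: (7/25)cos 2x + (224/25)sin 2x
image of sin 2x: -(224/25)cos 2x + (7/25)sin 2x
each image's coordinates form column j of the matrix

the matrix is [[1, 0, 0, 0, 0]; [0, -4/5, -2/5, 0, 0]; [0, 2/5, -4/5, 0, 0]; [0, 0, 0, 7/25, -224/25]; [0, 0, 0, 224/25, 7/25]] (rows listed top to bottom)


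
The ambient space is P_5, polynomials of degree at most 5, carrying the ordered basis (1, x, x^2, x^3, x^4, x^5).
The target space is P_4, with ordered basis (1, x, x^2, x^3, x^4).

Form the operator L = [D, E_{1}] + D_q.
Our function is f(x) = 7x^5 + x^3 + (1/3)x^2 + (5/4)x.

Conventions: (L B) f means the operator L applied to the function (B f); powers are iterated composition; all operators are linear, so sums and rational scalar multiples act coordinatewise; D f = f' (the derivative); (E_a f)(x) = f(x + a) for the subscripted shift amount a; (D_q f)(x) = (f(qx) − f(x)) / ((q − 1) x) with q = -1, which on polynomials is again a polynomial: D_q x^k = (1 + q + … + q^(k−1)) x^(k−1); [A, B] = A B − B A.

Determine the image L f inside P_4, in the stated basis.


g(x) = 7x^4 + x^2 + 5/4

E_{1} f = 7x^5 + 35x^4 + 71x^3 + (220/3)x^2 + (479/12)x + 115/12
D E_{1} f = 35x^4 + 140x^3 + 213x^2 + (440/3)x + 479/12
D f = 35x^4 + 3x^2 + (2/3)x + 5/4
E_{1} D f = 35x^4 + 140x^3 + 213x^2 + (440/3)x + 479/12
[D, E_{1}] f = 0
D_q f = 7x^4 + x^2 + 5/4
([D, E_{1}] + D_q) f = 7x^4 + x^2 + 5/4


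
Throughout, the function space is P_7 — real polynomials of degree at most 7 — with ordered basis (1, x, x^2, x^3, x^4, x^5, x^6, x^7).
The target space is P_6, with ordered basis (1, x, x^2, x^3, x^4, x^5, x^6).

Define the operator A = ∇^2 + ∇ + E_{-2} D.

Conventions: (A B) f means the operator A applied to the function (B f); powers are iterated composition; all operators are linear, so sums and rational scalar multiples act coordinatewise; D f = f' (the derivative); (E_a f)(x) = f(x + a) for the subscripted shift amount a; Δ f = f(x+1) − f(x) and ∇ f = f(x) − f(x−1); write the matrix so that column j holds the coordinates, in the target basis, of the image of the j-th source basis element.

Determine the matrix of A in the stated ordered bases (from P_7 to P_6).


image of 1: 0
image of x: 2
image of x^2: 4x - 3
image of x^3: 6x^2 - 9x + 7
image of x^4: 8x^3 - 18x^2 + 28x - 19
image of x^5: 10x^4 - 30x^3 + 70x^2 - 95x + 51
image of x^6: 12x^5 - 45x^4 + 140x^3 - 285x^2 + 306x - 131
image of x^7: 14x^6 - 63x^5 + 245x^4 - 665x^3 + 1071x^2 - 917x + 323
each image's coordinates form column j of the matrix

the matrix is [[0, 2, -3, 7, -19, 51, -131, 323]; [0, 0, 4, -9, 28, -95, 306, -917]; [0, 0, 0, 6, -18, 70, -285, 1071]; [0, 0, 0, 0, 8, -30, 140, -665]; [0, 0, 0, 0, 0, 10, -45, 245]; [0, 0, 0, 0, 0, 0, 12, -63]; [0, 0, 0, 0, 0, 0, 0, 14]] (rows listed top to bottom)


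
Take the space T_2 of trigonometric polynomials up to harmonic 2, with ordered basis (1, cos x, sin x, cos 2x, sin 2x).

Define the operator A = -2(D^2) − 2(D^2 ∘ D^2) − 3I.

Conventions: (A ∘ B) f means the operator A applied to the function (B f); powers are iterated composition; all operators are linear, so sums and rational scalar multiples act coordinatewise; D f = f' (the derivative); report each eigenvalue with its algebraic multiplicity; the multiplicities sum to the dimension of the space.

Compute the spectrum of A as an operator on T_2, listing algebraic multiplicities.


image of 1: -3
image of cos x: -3cos x
image of sin x: -3sin x
image of cos 2x: -27cos 2x
image of sin 2x: -27sin 2x
the matrix is diagonal; its diagonal is (-3, -3, -3, -27, -27)
for a triangular matrix the eigenvalues are the diagonal entries, with algebraic multiplicity their repetition count

λ = -27 (multiplicity 2), λ = -3 (multiplicity 3)


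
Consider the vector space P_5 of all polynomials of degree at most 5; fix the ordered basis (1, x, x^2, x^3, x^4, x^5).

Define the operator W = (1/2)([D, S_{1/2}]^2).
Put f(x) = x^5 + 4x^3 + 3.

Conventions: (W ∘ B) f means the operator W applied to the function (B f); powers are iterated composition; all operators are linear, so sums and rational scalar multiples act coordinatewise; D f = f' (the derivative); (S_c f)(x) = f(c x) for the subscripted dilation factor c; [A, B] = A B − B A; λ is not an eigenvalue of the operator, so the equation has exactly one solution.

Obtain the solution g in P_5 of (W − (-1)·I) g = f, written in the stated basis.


the image equals g(x) = x^5 + (1019/256)x^3 - (3057/8192)x + 3

write g with unknown coordinates in the stated basis and equate coefficients in (W − (-1)·I) g = f
solving from the highest basis element down gives g = x^5 + (1019/256)x^3 - (3057/8192)x + 3
check: W g = (5/256)x^3 + (3057/8192)x
so W g − (-1)·g = x^5 + 4x^3 + 3 = f ✓


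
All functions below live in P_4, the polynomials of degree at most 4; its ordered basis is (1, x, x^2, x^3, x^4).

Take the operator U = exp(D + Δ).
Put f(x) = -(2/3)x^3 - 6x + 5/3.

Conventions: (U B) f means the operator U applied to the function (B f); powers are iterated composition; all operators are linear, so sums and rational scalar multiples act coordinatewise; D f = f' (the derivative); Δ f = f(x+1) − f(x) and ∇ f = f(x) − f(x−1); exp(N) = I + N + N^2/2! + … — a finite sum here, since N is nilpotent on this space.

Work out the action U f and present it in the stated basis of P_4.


the result is g(x) = -(2/3)x^3 - 4x^2 - 16x - 61/3

order-1 term: -4x^2 - 2x - 38/3
order-2 term: -8x - 4
order-3 term: -16/3
the series for exp(D + Δ) f terminates at order 3
exp(D + Δ) f = -(2/3)x^3 - 4x^2 - 16x - 61/3


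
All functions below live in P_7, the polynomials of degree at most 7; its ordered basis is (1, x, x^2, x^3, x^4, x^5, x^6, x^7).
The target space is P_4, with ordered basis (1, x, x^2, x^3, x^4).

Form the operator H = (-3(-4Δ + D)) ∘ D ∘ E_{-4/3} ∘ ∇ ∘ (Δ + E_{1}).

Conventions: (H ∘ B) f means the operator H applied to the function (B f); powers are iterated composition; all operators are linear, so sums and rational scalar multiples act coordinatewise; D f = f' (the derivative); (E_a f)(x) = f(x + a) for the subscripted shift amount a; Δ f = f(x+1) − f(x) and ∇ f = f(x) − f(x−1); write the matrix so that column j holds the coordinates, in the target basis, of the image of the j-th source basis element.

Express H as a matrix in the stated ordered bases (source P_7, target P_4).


the matrix is [[0, 0, 0, 54, 180, -660, 1970, -13594/3]; [0, 0, 0, 0, 216, 900, -3960, 13790]; [0, 0, 0, 0, 0, 540, 2700, -13860]; [0, 0, 0, 0, 0, 0, 1080, 6300]; [0, 0, 0, 0, 0, 0, 0, 1890]] (rows listed top to bottom)

image of 1: 0
image of x: 0
image of x^2: 0
image of x^3: 54
image of x^4: 216x + 180
image of x^5: 540x^2 + 900x - 660
image of x^6: 1080x^3 + 2700x^2 - 3960x + 1970
image of x^7: 1890x^4 + 6300x^3 - 13860x^2 + 13790x - 13594/3
each image's coordinates form column j of the matrix
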